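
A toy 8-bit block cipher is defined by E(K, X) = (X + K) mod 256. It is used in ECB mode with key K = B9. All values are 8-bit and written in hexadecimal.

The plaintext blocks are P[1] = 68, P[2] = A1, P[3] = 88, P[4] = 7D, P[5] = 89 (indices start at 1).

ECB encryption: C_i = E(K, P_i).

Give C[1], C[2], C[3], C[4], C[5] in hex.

C[1]: E(K, 68) = 21.
C[2]: E(K, A1) = 5A.
C[3]: E(K, 88) = 41.
C[4]: E(K, 7D) = 36.
C[5]: E(K, 89) = 42.

C[1] = 21, C[2] = 5A, C[3] = 41, C[4] = 36, C[5] = 42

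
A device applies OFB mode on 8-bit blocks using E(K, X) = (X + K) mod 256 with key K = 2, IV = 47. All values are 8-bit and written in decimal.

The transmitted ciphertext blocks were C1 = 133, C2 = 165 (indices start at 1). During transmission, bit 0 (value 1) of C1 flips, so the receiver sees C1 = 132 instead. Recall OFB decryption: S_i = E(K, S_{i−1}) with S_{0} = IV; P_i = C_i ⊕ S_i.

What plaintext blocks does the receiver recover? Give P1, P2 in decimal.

Only C1 changed, to 132. In OFB, a change in C_i flips the same bit in P_i only; the keystream is unaffected. Decrypting the received ciphertext:
P1: S = E(K, 47) = 49; 132 ⊕ 49 = 181.
P2: S = E(K, 49) = 51; 165 ⊕ 51 = 150.
Blocks that differ from the original plaintext: P1.

P1 = 181, P2 = 150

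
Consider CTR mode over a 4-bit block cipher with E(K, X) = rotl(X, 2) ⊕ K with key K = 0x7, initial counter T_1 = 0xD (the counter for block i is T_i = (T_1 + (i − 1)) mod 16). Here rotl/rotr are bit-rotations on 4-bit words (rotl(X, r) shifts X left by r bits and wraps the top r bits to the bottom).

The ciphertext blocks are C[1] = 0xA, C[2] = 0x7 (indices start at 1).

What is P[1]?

CTR decryption: S_i = E(K, T_i) where T_i is the counter for block i; P_i = C_i ⊕ S_i.
P[1]: T = 0xD, S = E(K, T) = 0x0; 0xA ⊕ 0x0 = 0xA.

P[1] = 0xA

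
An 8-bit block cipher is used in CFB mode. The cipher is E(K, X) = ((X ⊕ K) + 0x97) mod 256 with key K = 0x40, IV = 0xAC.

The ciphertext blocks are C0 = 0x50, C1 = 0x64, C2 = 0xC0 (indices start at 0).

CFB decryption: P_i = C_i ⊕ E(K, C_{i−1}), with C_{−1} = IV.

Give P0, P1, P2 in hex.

P0 = 0xD3, P1 = 0xC3, P2 = 0x7B

P0: E(K, 0xAC) = 0x83; 0x50 ⊕ 0x83 = 0xD3.
P1: E(K, 0x50) = 0xA7; 0x64 ⊕ 0xA7 = 0xC3.
P2: E(K, 0x64) = 0xBB; 0xC0 ⊕ 0xBB = 0x7B.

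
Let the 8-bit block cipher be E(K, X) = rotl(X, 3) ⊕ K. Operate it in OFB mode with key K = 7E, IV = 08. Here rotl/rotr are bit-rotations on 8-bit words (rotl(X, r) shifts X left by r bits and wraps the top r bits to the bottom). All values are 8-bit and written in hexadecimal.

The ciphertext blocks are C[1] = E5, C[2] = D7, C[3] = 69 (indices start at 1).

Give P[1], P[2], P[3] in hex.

OFB decryption: S_i = E(K, S_{i−1}) with S_{0} = IV; P_i = C_i ⊕ S_i.
P[1]: S = E(K, 08) = 3E; E5 ⊕ 3E = DB.
P[2]: S = E(K, 3E) = 8F; D7 ⊕ 8F = 58.
P[3]: S = E(K, 8F) = 02; 69 ⊕ 02 = 6B.

P[1] = DB, P[2] = 58, P[3] = 6B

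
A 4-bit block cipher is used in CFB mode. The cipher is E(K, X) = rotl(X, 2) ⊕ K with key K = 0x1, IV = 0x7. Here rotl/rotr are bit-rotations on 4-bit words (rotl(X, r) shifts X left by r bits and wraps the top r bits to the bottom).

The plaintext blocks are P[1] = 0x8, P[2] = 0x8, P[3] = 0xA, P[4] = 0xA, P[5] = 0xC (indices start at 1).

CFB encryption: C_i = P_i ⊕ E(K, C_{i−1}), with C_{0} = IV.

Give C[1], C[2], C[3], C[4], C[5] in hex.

C[1]: E(K, 0x7) = 0xC; 0x8 ⊕ 0xC = 0x4.
C[2]: E(K, 0x4) = 0x0; 0x8 ⊕ 0x0 = 0x8.
C[3]: E(K, 0x8) = 0x3; 0xA ⊕ 0x3 = 0x9.
C[4]: E(K, 0x9) = 0x7; 0xA ⊕ 0x7 = 0xD.
C[5]: E(K, 0xD) = 0x6; 0xC ⊕ 0x6 = 0xA.

C[1] = 0x4, C[2] = 0x8, C[3] = 0x9, C[4] = 0xD, C[5] = 0xA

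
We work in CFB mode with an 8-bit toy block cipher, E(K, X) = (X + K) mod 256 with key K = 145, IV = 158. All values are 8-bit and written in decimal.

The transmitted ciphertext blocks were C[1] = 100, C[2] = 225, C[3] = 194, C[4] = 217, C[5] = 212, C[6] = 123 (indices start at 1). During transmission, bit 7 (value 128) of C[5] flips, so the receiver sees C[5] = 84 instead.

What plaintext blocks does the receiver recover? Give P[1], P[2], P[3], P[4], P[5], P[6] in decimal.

CFB decryption: P_i = C_i ⊕ E(K, C_{i−1}), with C_{0} = IV.
Only C[5] changed, to 84. In CFB, a change in C_i flips the same bit in P_i and garbles P_{i+1}. Decrypting the received ciphertext:
P[1]: E(K, 158) = 47; 100 ⊕ 47 = 75.
P[2]: E(K, 100) = 245; 225 ⊕ 245 = 20.
P[3]: E(K, 225) = 114; 194 ⊕ 114 = 176.
P[4]: E(K, 194) = 83; 217 ⊕ 83 = 138.
P[5]: E(K, 217) = 106; 84 ⊕ 106 = 62.
P[6]: E(K, 84) = 229; 123 ⊕ 229 = 158.
Blocks that differ from the original plaintext: P[5], P[6].

P[1] = 75, P[2] = 20, P[3] = 176, P[4] = 138, P[5] = 62, P[6] = 158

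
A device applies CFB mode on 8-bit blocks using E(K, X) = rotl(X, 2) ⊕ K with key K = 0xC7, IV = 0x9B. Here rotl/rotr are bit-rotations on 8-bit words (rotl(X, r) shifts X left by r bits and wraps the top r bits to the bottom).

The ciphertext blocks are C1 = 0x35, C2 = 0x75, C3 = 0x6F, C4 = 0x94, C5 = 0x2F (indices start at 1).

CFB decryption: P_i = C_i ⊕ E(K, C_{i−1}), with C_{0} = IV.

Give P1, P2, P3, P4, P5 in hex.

P1: E(K, 0x9B) = 0xA9; 0x35 ⊕ 0xA9 = 0x9C.
P2: E(K, 0x35) = 0x13; 0x75 ⊕ 0x13 = 0x66.
P3: E(K, 0x75) = 0x12; 0x6F ⊕ 0x12 = 0x7D.
P4: E(K, 0x6F) = 0x7A; 0x94 ⊕ 0x7A = 0xEE.
P5: E(K, 0x94) = 0x95; 0x2F ⊕ 0x95 = 0xBA.

P1 = 0x9C, P2 = 0x66, P3 = 0x7D, P4 = 0xEE, P5 = 0xBA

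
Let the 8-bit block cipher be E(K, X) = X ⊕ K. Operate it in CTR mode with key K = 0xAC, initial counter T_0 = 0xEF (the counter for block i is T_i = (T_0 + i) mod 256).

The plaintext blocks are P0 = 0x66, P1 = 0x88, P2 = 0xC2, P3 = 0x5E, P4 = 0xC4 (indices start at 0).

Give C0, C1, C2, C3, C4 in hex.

CTR encryption: S_i = E(K, T_i) where T_i is the counter for block i; C_i = P_i ⊕ S_i.
C0: T = 0xEF, S = E(K, T) = 0x43; 0x66 ⊕ 0x43 = 0x25.
C1: T = 0xF0, S = E(K, T) = 0x5C; 0x88 ⊕ 0x5C = 0xD4.
C2: T = 0xF1, S = E(K, T) = 0x5D; 0xC2 ⊕ 0x5D = 0x9F.
C3: T = 0xF2, S = E(K, T) = 0x5E; 0x5E ⊕ 0x5E = 0x00.
C4: T = 0xF3, S = E(K, T) = 0x5F; 0xC4 ⊕ 0x5F = 0x9B.

C0 = 0x25, C1 = 0xD4, C2 = 0x9F, C3 = 0x00, C4 = 0x9B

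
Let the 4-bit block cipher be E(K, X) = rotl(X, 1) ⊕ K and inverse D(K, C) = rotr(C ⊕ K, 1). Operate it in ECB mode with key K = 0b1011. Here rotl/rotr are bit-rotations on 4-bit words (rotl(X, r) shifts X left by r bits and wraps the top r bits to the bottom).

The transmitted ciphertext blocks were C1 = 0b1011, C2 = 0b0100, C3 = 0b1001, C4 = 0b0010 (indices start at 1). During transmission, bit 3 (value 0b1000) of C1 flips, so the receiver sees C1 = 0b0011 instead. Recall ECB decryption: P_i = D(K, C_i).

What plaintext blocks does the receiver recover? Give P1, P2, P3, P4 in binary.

P1 = 0b0100, P2 = 0b1111, P3 = 0b0001, P4 = 0b1100

Only C1 changed, to 0b0011. In ECB, a change in C_i affects only P_i. Decrypting the received ciphertext:
P1: D(K, 0b0011) = 0b0100.
P2: D(K, 0b0100) = 0b1111.
P3: D(K, 0b1001) = 0b0001.
P4: D(K, 0b0010) = 0b1100.
Blocks that differ from the original plaintext: P1.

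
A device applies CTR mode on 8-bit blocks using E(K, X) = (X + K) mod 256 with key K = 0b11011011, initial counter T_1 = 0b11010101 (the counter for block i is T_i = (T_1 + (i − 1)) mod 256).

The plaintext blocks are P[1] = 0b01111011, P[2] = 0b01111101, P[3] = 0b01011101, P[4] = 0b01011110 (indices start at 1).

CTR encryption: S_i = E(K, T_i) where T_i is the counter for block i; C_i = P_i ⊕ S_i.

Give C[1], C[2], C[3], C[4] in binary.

C[1]: T = 0b11010101, S = E(K, T) = 0b10110000; 0b01111011 ⊕ 0b10110000 = 0b11001011.
C[2]: T = 0b11010110, S = E(K, T) = 0b10110001; 0b01111101 ⊕ 0b10110001 = 0b11001100.
C[3]: T = 0b11010111, S = E(K, T) = 0b10110010; 0b01011101 ⊕ 0b10110010 = 0b11101111.
C[4]: T = 0b11011000, S = E(K, T) = 0b10110011; 0b01011110 ⊕ 0b10110011 = 0b11101101.

C[1] = 0b11001011, C[2] = 0b11001100, C[3] = 0b11101111, C[4] = 0b11101101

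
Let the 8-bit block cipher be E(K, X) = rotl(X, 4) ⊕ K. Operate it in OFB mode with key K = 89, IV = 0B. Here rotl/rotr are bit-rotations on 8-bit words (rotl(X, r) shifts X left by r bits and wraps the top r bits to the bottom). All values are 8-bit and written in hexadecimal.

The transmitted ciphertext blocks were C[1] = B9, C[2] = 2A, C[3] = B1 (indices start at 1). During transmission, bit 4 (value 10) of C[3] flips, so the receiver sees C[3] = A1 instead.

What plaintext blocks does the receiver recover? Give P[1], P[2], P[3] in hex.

OFB decryption: S_i = E(K, S_{i−1}) with S_{0} = IV; P_i = C_i ⊕ S_i.
Only C[3] changed, to A1. In OFB, a change in C_i flips the same bit in P_i only; the keystream is unaffected. Decrypting the received ciphertext:
P[1]: S = E(K, 0B) = 39; B9 ⊕ 39 = 80.
P[2]: S = E(K, 39) = 1A; 2A ⊕ 1A = 30.
P[3]: S = E(K, 1A) = 28; A1 ⊕ 28 = 89.
Blocks that differ from the original plaintext: P[3].

P[1] = 80, P[2] = 30, P[3] = 89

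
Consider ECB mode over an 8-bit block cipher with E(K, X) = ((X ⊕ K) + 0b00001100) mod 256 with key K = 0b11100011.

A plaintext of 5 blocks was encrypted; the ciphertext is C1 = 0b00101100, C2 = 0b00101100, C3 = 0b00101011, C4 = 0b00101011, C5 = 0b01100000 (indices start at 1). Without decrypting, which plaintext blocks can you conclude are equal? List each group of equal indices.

P1 = P2; P3 = P4

ECB encrypts each block independently with the same key, so equal ciphertext blocks imply equal plaintext blocks.
C1 = C2 = 0b00101100, so P1 = P2.
C3 = C4 = 0b00101011, so P3 = P4.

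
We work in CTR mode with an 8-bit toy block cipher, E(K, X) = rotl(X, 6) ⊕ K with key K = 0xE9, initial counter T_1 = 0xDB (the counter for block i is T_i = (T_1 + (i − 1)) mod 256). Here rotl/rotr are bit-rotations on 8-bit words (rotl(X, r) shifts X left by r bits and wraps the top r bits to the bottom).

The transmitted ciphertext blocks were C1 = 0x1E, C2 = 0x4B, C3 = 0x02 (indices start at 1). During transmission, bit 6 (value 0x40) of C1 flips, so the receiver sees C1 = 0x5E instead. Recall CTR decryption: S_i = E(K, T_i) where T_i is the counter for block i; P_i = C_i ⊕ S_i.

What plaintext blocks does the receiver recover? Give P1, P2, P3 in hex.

Only C1 changed, to 0x5E. In CTR, a change in C_i flips the same bit in P_i only; the keystream is unaffected. Decrypting the received ciphertext:
P1: T = 0xDB, S = E(K, T) = 0x1F; 0x5E ⊕ 0x1F = 0x41.
P2: T = 0xDC, S = E(K, T) = 0xDE; 0x4B ⊕ 0xDE = 0x95.
P3: T = 0xDD, S = E(K, T) = 0x9E; 0x02 ⊕ 0x9E = 0x9C.
Blocks that differ from the original plaintext: P1.

P1 = 0x41, P2 = 0x95, P3 = 0x9C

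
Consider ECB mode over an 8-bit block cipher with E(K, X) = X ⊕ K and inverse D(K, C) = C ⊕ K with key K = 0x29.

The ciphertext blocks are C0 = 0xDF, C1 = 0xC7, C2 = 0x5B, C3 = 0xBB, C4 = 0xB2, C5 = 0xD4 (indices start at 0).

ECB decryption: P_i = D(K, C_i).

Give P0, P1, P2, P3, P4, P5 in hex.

P0: D(K, 0xDF) = 0xF6.
P1: D(K, 0xC7) = 0xEE.
P2: D(K, 0x5B) = 0x72.
P3: D(K, 0xBB) = 0x92.
P4: D(K, 0xB2) = 0x9B.
P5: D(K, 0xD4) = 0xFD.

P0 = 0xF6, P1 = 0xEE, P2 = 0x72, P3 = 0x92, P4 = 0x9B, P5 = 0xFD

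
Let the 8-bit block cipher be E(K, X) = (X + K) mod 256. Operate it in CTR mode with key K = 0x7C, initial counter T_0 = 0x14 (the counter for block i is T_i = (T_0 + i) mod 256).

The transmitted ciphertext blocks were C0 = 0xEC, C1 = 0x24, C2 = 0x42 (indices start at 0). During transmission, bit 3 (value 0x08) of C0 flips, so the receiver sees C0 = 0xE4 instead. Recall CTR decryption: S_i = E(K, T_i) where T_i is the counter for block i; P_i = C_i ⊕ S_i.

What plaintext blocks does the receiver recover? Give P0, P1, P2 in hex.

P0 = 0x74, P1 = 0xB5, P2 = 0xD0

Only C0 changed, to 0xE4. In CTR, a change in C_i flips the same bit in P_i only; the keystream is unaffected. Decrypting the received ciphertext:
P0: T = 0x14, S = E(K, T) = 0x90; 0xE4 ⊕ 0x90 = 0x74.
P1: T = 0x15, S = E(K, T) = 0x91; 0x24 ⊕ 0x91 = 0xB5.
P2: T = 0x16, S = E(K, T) = 0x92; 0x42 ⊕ 0x92 = 0xD0.
Blocks that differ from the original plaintext: P0.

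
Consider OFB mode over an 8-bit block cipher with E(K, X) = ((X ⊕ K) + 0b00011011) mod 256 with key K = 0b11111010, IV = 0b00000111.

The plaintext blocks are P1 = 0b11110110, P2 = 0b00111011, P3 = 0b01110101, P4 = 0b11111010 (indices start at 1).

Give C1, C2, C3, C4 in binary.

C1 = 0b11101110, C2 = 0b11000110, C3 = 0b01010111, C4 = 0b00001001

OFB encryption: S_i = E(K, S_{i−1}) with S_{0} = IV; C_i = P_i ⊕ S_i.
C1: S = E(K, 0b00000111) = 0b00011000; 0b11110110 ⊕ 0b00011000 = 0b11101110.
C2: S = E(K, 0b00011000) = 0b11111101; 0b00111011 ⊕ 0b11111101 = 0b11000110.
C3: S = E(K, 0b11111101) = 0b00100010; 0b01110101 ⊕ 0b00100010 = 0b01010111.
C4: S = E(K, 0b00100010) = 0b11110011; 0b11111010 ⊕ 0b11110011 = 0b00001001.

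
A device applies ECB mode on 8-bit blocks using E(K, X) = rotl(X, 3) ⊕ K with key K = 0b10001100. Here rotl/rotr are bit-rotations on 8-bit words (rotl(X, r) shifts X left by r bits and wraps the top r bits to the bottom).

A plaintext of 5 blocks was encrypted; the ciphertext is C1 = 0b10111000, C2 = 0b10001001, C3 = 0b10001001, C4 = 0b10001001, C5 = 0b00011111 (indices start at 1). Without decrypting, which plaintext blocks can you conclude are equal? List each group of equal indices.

P2 = P3 = P4

ECB encrypts each block independently with the same key, so equal ciphertext blocks imply equal plaintext blocks.
C2 = C3 = C4 = 0b10001001, so P2 = P3 = P4.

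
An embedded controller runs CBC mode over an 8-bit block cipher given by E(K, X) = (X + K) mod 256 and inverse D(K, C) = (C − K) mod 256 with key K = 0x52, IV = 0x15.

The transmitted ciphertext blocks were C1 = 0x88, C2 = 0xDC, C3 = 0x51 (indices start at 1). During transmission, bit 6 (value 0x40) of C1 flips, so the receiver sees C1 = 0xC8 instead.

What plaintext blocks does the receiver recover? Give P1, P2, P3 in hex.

P1 = 0x63, P2 = 0x42, P3 = 0x23

CBC decryption: P_i = D(K, C_i) ⊕ C_{i−1}, with C_{0} = IV.
Only C1 changed, to 0xC8. In CBC, a change in C_i garbles P_i and flips the same bit in P_{i+1}. Decrypting the received ciphertext:
P1: D(K, 0xC8) = 0x76; 0x76 ⊕ 0x15 = 0x63.
P2: D(K, 0xDC) = 0x8A; 0x8A ⊕ 0xC8 = 0x42.
P3: D(K, 0x51) = 0xFF; 0xFF ⊕ 0xDC = 0x23.
Blocks that differ from the original plaintext: P1, P2.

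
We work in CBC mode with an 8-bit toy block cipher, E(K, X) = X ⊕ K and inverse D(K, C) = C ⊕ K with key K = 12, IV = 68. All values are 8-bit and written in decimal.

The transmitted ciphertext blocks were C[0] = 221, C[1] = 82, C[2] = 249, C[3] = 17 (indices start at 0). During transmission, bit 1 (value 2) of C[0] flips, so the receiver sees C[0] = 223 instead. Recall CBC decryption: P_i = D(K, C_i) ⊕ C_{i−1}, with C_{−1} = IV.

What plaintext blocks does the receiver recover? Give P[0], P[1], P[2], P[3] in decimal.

Only C[0] changed, to 223. In CBC, a change in C_i garbles P_i and flips the same bit in P_{i+1}. Decrypting the received ciphertext:
P[0]: D(K, 223) = 211; 211 ⊕ 68 = 151.
P[1]: D(K, 82) = 94; 94 ⊕ 223 = 129.
P[2]: D(K, 249) = 245; 245 ⊕ 82 = 167.
P[3]: D(K, 17) = 29; 29 ⊕ 249 = 228.
Blocks that differ from the original plaintext: P[0], P[1].

P[0] = 151, P[1] = 129, P[2] = 167, P[3] = 228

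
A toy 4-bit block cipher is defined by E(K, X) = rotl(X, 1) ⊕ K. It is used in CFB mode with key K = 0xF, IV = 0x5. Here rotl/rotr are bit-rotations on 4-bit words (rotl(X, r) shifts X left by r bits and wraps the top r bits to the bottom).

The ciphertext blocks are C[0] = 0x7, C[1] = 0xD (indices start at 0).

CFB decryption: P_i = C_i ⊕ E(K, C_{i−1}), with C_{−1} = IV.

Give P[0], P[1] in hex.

P[0]: E(K, 0x5) = 0x5; 0x7 ⊕ 0x5 = 0x2.
P[1]: E(K, 0x7) = 0x1; 0xD ⊕ 0x1 = 0xC.

P[0] = 0x2, P[1] = 0xC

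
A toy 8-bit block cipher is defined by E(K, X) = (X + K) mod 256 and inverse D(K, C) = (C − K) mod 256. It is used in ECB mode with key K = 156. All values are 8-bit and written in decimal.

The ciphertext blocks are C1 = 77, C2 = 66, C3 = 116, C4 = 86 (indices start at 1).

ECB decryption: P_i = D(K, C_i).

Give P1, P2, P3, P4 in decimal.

P1 = 177, P2 = 166, P3 = 216, P4 = 186

P1: D(K, 77) = 177.
P2: D(K, 66) = 166.
P3: D(K, 116) = 216.
P4: D(K, 86) = 186.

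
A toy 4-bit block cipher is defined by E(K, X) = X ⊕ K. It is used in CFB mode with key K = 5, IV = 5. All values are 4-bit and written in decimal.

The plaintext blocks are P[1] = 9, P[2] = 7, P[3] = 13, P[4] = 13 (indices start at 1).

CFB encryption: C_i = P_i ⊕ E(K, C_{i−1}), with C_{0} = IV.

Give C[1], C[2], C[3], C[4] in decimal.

C[1]: E(K, 5) = 0; 9 ⊕ 0 = 9.
C[2]: E(K, 9) = 12; 7 ⊕ 12 = 11.
C[3]: E(K, 11) = 14; 13 ⊕ 14 = 3.
C[4]: E(K, 3) = 6; 13 ⊕ 6 = 11.

C[1] = 9, C[2] = 11, C[3] = 3, C[4] = 11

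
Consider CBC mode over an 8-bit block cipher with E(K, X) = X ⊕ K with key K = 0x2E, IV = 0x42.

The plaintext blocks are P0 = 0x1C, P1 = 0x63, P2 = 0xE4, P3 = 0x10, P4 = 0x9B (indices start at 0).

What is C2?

CBC encryption: C_i = E(K, P_i ⊕ C_{i−1}), with C_{−1} = IV.
C0: P0 ⊕ 0x42 = 0x5E; E(K, 0x5E) = 0x70.
C1: P1 ⊕ 0x70 = 0x13; E(K, 0x13) = 0x3D.
C2: P2 ⊕ 0x3D = 0xD9; E(K, 0xD9) = 0xF7.

C2 = 0xF7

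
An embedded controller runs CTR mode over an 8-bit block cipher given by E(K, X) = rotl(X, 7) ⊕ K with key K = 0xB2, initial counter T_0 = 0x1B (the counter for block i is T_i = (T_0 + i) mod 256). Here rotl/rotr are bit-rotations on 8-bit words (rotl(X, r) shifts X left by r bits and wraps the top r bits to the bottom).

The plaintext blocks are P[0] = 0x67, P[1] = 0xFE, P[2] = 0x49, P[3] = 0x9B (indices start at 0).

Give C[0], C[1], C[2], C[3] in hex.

C[0] = 0x58, C[1] = 0x42, C[2] = 0x75, C[3] = 0x26

CTR encryption: S_i = E(K, T_i) where T_i is the counter for block i; C_i = P_i ⊕ S_i.
C[0]: T = 0x1B, S = E(K, T) = 0x3F; 0x67 ⊕ 0x3F = 0x58.
C[1]: T = 0x1C, S = E(K, T) = 0xBC; 0xFE ⊕ 0xBC = 0x42.
C[2]: T = 0x1D, S = E(K, T) = 0x3C; 0x49 ⊕ 0x3C = 0x75.
C[3]: T = 0x1E, S = E(K, T) = 0xBD; 0x9B ⊕ 0xBD = 0x26.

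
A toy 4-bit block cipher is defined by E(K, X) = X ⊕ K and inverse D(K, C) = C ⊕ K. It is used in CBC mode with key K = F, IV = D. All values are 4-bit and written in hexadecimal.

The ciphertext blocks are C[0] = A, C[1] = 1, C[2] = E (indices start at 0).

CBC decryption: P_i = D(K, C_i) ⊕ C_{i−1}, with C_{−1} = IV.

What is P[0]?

P[0]: D(K, A) = 5; 5 ⊕ D = 8.

P[0] = 8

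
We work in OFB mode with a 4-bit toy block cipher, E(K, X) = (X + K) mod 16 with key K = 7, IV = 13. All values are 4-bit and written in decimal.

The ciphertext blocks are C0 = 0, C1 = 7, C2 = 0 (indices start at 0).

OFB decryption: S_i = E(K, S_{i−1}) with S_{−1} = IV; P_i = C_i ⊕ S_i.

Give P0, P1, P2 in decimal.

P0 = 4, P1 = 12, P2 = 2

P0: S = E(K, 13) = 4; 0 ⊕ 4 = 4.
P1: S = E(K, 4) = 11; 7 ⊕ 11 = 12.
P2: S = E(K, 11) = 2; 0 ⊕ 2 = 2.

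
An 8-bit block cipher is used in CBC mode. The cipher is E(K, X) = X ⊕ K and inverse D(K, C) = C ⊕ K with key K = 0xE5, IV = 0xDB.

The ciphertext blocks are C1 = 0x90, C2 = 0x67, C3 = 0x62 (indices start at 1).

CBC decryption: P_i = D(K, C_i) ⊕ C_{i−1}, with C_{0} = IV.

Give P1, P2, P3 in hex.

P1: D(K, 0x90) = 0x75; 0x75 ⊕ 0xDB = 0xAE.
P2: D(K, 0x67) = 0x82; 0x82 ⊕ 0x90 = 0x12.
P3: D(K, 0x62) = 0x87; 0x87 ⊕ 0x67 = 0xE0.

P1 = 0xAE, P2 = 0x12, P3 = 0xE0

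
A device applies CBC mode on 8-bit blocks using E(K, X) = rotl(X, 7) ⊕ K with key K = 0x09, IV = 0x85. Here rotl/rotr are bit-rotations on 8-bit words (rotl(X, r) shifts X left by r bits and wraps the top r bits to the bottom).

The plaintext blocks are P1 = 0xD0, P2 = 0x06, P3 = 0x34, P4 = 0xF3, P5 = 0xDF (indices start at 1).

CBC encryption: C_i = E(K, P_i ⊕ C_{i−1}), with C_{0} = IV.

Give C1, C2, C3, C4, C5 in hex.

C1 = 0xA3, C2 = 0xDB, C3 = 0xFE, C4 = 0x8F, C5 = 0x21

C1: P1 ⊕ 0x85 = 0x55; E(K, 0x55) = 0xA3.
C2: P2 ⊕ 0xA3 = 0xA5; E(K, 0xA5) = 0xDB.
C3: P3 ⊕ 0xDB = 0xEF; E(K, 0xEF) = 0xFE.
C4: P4 ⊕ 0xFE = 0x0D; E(K, 0x0D) = 0x8F.
C5: P5 ⊕ 0x8F = 0x50; E(K, 0x50) = 0x21.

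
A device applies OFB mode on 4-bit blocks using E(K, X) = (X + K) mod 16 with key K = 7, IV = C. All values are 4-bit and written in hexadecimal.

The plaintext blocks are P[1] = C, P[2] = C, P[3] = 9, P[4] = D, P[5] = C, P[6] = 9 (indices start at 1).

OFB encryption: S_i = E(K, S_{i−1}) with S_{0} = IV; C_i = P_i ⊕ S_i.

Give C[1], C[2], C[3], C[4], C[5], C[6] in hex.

C[1]: S = E(K, C) = 3; C ⊕ 3 = F.
C[2]: S = E(K, 3) = A; C ⊕ A = 6.
C[3]: S = E(K, A) = 1; 9 ⊕ 1 = 8.
C[4]: S = E(K, 1) = 8; D ⊕ 8 = 5.
C[5]: S = E(K, 8) = F; C ⊕ F = 3.
C[6]: S = E(K, F) = 6; 9 ⊕ 6 = F.

C[1] = F, C[2] = 6, C[3] = 8, C[4] = 5, C[5] = 3, C[6] = F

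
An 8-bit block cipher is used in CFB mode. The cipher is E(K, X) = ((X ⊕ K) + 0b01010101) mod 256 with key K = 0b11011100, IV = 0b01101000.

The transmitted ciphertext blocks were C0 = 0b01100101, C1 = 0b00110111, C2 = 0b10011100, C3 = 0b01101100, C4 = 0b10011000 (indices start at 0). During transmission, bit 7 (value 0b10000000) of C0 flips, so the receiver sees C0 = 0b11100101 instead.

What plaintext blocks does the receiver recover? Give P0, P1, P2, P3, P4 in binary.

CFB decryption: P_i = C_i ⊕ E(K, C_{i−1}), with C_{−1} = IV.
Only C0 changed, to 0b11100101. In CFB, a change in C_i flips the same bit in P_i and garbles P_{i+1}. Decrypting the received ciphertext:
P0: E(K, 0b01101000) = 0b00001001; 0b11100101 ⊕ 0b00001001 = 0b11101100.
P1: E(K, 0b11100101) = 0b10001110; 0b00110111 ⊕ 0b10001110 = 0b10111001.
P2: E(K, 0b00110111) = 0b01000000; 0b10011100 ⊕ 0b01000000 = 0b11011100.
P3: E(K, 0b10011100) = 0b10010101; 0b01101100 ⊕ 0b10010101 = 0b11111001.
P4: E(K, 0b01101100) = 0b00000101; 0b10011000 ⊕ 0b00000101 = 0b10011101.
Blocks that differ from the original plaintext: P0, P1.

P0 = 0b11101100, P1 = 0b10111001, P2 = 0b11011100, P3 = 0b11111001, P4 = 0b10011101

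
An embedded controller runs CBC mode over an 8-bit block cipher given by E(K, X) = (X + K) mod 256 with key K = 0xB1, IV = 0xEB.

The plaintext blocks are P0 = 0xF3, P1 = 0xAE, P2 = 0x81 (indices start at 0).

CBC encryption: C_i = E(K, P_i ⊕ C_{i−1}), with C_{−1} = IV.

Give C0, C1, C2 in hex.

C0: P0 ⊕ 0xEB = 0x18; E(K, 0x18) = 0xC9.
C1: P1 ⊕ 0xC9 = 0x67; E(K, 0x67) = 0x18.
C2: P2 ⊕ 0x18 = 0x99; E(K, 0x99) = 0x4A.

C0 = 0xC9, C1 = 0x18, C2 = 0x4A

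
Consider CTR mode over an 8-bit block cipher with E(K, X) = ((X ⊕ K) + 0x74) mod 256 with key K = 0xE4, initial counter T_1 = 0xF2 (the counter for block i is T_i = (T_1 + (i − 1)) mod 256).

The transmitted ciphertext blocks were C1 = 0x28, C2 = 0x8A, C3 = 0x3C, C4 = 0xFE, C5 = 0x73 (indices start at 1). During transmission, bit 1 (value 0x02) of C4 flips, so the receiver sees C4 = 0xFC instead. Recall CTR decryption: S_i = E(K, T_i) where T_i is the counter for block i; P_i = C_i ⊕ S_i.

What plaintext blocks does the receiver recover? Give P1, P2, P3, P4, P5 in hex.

P1 = 0xA2, P2 = 0x01, P3 = 0xB8, P4 = 0x79, P5 = 0xF5

Only C4 changed, to 0xFC. In CTR, a change in C_i flips the same bit in P_i only; the keystream is unaffected. Decrypting the received ciphertext:
P1: T = 0xF2, S = E(K, T) = 0x8A; 0x28 ⊕ 0x8A = 0xA2.
P2: T = 0xF3, S = E(K, T) = 0x8B; 0x8A ⊕ 0x8B = 0x01.
P3: T = 0xF4, S = E(K, T) = 0x84; 0x3C ⊕ 0x84 = 0xB8.
P4: T = 0xF5, S = E(K, T) = 0x85; 0xFC ⊕ 0x85 = 0x79.
P5: T = 0xF6, S = E(K, T) = 0x86; 0x73 ⊕ 0x86 = 0xF5.
Blocks that differ from the original plaintext: P4.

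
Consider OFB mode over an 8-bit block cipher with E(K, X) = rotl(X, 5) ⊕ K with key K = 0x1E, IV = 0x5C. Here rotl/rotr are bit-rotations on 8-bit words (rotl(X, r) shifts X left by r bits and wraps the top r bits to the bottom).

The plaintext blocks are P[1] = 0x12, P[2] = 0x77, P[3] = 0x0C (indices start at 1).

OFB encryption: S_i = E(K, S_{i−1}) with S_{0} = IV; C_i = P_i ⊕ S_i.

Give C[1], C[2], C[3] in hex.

C[1] = 0x87, C[2] = 0xDB, C[3] = 0x87

C[1]: S = E(K, 0x5C) = 0x95; 0x12 ⊕ 0x95 = 0x87.
C[2]: S = E(K, 0x95) = 0xAC; 0x77 ⊕ 0xAC = 0xDB.
C[3]: S = E(K, 0xAC) = 0x8B; 0x0C ⊕ 0x8B = 0x87.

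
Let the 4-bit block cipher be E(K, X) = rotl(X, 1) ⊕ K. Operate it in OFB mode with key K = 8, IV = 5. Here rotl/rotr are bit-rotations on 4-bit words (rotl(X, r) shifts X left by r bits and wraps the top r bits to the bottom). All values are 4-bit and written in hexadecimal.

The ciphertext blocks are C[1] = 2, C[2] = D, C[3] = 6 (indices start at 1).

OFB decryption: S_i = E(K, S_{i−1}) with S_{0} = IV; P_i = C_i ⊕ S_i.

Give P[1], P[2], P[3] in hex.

P[1] = 0, P[2] = 1, P[3] = 7

P[1]: S = E(K, 5) = 2; 2 ⊕ 2 = 0.
P[2]: S = E(K, 2) = C; D ⊕ C = 1.
P[3]: S = E(K, C) = 1; 6 ⊕ 1 = 7.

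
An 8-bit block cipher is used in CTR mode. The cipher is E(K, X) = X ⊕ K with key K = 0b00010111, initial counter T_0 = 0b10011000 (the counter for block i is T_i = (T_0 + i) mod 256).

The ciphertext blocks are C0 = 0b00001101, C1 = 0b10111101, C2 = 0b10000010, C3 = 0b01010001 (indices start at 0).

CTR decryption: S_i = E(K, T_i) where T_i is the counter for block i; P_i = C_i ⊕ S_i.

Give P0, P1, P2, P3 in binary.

P0: T = 0b10011000, S = E(K, T) = 0b10001111; 0b00001101 ⊕ 0b10001111 = 0b10000010.
P1: T = 0b10011001, S = E(K, T) = 0b10001110; 0b10111101 ⊕ 0b10001110 = 0b00110011.
P2: T = 0b10011010, S = E(K, T) = 0b10001101; 0b10000010 ⊕ 0b10001101 = 0b00001111.
P3: T = 0b10011011, S = E(K, T) = 0b10001100; 0b01010001 ⊕ 0b10001100 = 0b11011101.

P0 = 0b10000010, P1 = 0b00110011, P2 = 0b00001111, P3 = 0b11011101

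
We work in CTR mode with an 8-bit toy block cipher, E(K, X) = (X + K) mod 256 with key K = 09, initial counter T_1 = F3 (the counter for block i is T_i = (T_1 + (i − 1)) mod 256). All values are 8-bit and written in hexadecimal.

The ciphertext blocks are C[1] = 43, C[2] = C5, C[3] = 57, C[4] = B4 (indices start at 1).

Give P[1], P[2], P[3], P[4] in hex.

P[1] = BF, P[2] = 38, P[3] = A9, P[4] = 4B

CTR decryption: S_i = E(K, T_i) where T_i is the counter for block i; P_i = C_i ⊕ S_i.
P[1]: T = F3, S = E(K, T) = FC; 43 ⊕ FC = BF.
P[2]: T = F4, S = E(K, T) = FD; C5 ⊕ FD = 38.
P[3]: T = F5, S = E(K, T) = FE; 57 ⊕ FE = A9.
P[4]: T = F6, S = E(K, T) = FF; B4 ⊕ FF = 4B.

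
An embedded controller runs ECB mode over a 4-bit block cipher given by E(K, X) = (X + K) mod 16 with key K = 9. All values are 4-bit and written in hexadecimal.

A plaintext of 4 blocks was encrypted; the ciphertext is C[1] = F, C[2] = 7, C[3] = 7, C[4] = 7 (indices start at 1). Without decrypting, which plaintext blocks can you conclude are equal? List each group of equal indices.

ECB encrypts each block independently with the same key, so equal ciphertext blocks imply equal plaintext blocks.
C[2] = C[3] = C[4] = 7, so P[2] = P[3] = P[4].

P[2] = P[3] = P[4]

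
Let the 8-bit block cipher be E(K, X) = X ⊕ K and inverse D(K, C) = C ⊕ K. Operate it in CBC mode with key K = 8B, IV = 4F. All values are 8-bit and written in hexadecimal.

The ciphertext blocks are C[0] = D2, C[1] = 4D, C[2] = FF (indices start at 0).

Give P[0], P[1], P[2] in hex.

P[0] = 16, P[1] = 14, P[2] = 39

CBC decryption: P_i = D(K, C_i) ⊕ C_{i−1}, with C_{−1} = IV.
P[0]: D(K, D2) = 59; 59 ⊕ 4F = 16.
P[1]: D(K, 4D) = C6; C6 ⊕ D2 = 14.
P[2]: D(K, FF) = 74; 74 ⊕ 4D = 39.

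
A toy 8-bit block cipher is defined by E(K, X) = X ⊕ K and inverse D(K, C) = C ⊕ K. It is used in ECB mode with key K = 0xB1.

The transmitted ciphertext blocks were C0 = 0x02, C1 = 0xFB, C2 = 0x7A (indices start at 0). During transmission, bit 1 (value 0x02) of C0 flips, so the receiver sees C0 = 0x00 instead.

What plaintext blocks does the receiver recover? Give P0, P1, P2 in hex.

ECB decryption: P_i = D(K, C_i).
Only C0 changed, to 0x00. In ECB, a change in C_i affects only P_i. Decrypting the received ciphertext:
P0: D(K, 0x00) = 0xB1.
P1: D(K, 0xFB) = 0x4A.
P2: D(K, 0x7A) = 0xCB.
Blocks that differ from the original plaintext: P0.

P0 = 0xB1, P1 = 0x4A, P2 = 0xCB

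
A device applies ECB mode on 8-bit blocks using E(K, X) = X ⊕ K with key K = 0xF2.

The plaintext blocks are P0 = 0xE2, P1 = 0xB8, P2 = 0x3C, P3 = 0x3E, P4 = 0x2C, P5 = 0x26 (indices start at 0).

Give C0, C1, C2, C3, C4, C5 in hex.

ECB encryption: C_i = E(K, P_i).
C0: E(K, 0xE2) = 0x10.
C1: E(K, 0xB8) = 0x4A.
C2: E(K, 0x3C) = 0xCE.
C3: E(K, 0x3E) = 0xCC.
C4: E(K, 0x2C) = 0xDE.
C5: E(K, 0x26) = 0xD4.

C0 = 0x10, C1 = 0x4A, C2 = 0xCE, C3 = 0xCC, C4 = 0xDE, C5 = 0xD4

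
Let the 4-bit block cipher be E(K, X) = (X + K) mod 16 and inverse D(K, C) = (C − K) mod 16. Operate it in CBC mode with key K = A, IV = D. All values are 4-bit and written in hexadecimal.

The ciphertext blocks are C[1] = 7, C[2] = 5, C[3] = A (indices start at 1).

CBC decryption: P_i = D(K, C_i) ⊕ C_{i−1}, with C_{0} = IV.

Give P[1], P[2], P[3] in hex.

P[1] = 0, P[2] = C, P[3] = 5

P[1]: D(K, 7) = D; D ⊕ D = 0.
P[2]: D(K, 5) = B; B ⊕ 7 = C.
P[3]: D(K, A) = 0; 0 ⊕ 5 = 5.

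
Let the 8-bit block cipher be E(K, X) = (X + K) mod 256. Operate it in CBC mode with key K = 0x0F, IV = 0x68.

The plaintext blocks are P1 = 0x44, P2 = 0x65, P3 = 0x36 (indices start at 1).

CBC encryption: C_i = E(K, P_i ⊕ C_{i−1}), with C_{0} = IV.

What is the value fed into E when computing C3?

C1: P1 ⊕ 0x68 = 0x2C; E(K, 0x2C) = 0x3B.
C2: P2 ⊕ 0x3B = 0x5E; E(K, 0x5E) = 0x6D.
C3: P3 ⊕ 0x6D = 0x5B; E(K, 0x5B) = 0x6A.
So the input to E for block 3 is 0x5B.

0x5B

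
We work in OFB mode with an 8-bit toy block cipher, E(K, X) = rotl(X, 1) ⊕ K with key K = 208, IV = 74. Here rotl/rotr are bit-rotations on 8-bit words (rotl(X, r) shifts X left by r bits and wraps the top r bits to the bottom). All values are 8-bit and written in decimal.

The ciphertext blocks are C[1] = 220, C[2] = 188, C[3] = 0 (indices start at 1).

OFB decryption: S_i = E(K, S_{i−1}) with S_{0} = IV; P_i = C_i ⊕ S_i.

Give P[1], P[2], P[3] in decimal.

P[1]: S = E(K, 74) = 68; 220 ⊕ 68 = 152.
P[2]: S = E(K, 68) = 88; 188 ⊕ 88 = 228.
P[3]: S = E(K, 88) = 96; 0 ⊕ 96 = 96.

P[1] = 152, P[2] = 228, P[3] = 96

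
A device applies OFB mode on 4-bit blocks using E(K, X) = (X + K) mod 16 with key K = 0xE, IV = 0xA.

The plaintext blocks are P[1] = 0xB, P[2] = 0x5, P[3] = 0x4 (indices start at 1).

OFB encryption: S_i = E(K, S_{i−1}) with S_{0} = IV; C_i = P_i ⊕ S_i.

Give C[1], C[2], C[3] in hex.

C[1] = 0x3, C[2] = 0x3, C[3] = 0x0

C[1]: S = E(K, 0xA) = 0x8; 0xB ⊕ 0x8 = 0x3.
C[2]: S = E(K, 0x8) = 0x6; 0x5 ⊕ 0x6 = 0x3.
C[3]: S = E(K, 0x6) = 0x4; 0x4 ⊕ 0x4 = 0x0.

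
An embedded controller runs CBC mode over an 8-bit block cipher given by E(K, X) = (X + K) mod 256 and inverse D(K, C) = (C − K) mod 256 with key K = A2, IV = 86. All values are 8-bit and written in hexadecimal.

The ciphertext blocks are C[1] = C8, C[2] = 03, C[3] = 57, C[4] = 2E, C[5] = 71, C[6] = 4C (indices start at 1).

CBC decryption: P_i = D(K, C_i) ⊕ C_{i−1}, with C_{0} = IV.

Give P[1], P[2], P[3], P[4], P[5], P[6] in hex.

P[1]: D(K, C8) = 26; 26 ⊕ 86 = A0.
P[2]: D(K, 03) = 61; 61 ⊕ C8 = A9.
P[3]: D(K, 57) = B5; B5 ⊕ 03 = B6.
P[4]: D(K, 2E) = 8C; 8C ⊕ 57 = DB.
P[5]: D(K, 71) = CF; CF ⊕ 2E = E1.
P[6]: D(K, 4C) = AA; AA ⊕ 71 = DB.

P[1] = A0, P[2] = A9, P[3] = B6, P[4] = DB, P[5] = E1, P[6] = DB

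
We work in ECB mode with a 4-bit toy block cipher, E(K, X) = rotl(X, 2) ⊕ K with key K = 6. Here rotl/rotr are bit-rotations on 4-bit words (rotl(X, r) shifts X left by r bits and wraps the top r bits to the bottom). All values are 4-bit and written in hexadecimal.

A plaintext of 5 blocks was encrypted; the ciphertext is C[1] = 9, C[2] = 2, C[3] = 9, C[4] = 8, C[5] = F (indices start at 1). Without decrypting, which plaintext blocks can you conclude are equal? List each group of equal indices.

P[1] = P[3]

ECB encrypts each block independently with the same key, so equal ciphertext blocks imply equal plaintext blocks.
C[1] = C[3] = 9, so P[1] = P[3].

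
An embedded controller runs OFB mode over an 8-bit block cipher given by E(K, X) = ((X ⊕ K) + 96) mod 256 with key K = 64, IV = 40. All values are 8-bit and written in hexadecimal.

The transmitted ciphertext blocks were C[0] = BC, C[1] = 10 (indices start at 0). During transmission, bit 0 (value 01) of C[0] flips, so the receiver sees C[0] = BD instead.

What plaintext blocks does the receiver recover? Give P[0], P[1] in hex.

OFB decryption: S_i = E(K, S_{i−1}) with S_{−1} = IV; P_i = C_i ⊕ S_i.
Only C[0] changed, to BD. In OFB, a change in C_i flips the same bit in P_i only; the keystream is unaffected. Decrypting the received ciphertext:
P[0]: S = E(K, 40) = BA; BD ⊕ BA = 07.
P[1]: S = E(K, BA) = 74; 10 ⊕ 74 = 64.
Blocks that differ from the original plaintext: P[0].

P[0] = 07, P[1] = 64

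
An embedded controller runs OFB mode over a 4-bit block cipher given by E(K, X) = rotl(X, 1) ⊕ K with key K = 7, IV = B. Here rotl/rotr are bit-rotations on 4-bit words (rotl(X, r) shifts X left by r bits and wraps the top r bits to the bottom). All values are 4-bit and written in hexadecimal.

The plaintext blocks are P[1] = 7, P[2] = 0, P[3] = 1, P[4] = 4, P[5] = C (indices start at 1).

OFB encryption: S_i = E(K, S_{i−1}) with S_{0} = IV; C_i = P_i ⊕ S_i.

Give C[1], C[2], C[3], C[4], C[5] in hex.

C[1] = 7, C[2] = 7, C[3] = 8, C[4] = 0, C[5] = 3

C[1]: S = E(K, B) = 0; 7 ⊕ 0 = 7.
C[2]: S = E(K, 0) = 7; 0 ⊕ 7 = 7.
C[3]: S = E(K, 7) = 9; 1 ⊕ 9 = 8.
C[4]: S = E(K, 9) = 4; 4 ⊕ 4 = 0.
C[5]: S = E(K, 4) = F; C ⊕ F = 3.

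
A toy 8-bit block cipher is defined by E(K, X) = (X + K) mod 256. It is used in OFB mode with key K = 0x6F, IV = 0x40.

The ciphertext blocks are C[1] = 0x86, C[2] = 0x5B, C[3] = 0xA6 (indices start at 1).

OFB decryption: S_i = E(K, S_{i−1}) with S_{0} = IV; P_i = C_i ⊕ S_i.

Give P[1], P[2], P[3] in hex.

P[1] = 0x29, P[2] = 0x45, P[3] = 0x2B

P[1]: S = E(K, 0x40) = 0xAF; 0x86 ⊕ 0xAF = 0x29.
P[2]: S = E(K, 0xAF) = 0x1E; 0x5B ⊕ 0x1E = 0x45.
P[3]: S = E(K, 0x1E) = 0x8D; 0xA6 ⊕ 0x8D = 0x2B.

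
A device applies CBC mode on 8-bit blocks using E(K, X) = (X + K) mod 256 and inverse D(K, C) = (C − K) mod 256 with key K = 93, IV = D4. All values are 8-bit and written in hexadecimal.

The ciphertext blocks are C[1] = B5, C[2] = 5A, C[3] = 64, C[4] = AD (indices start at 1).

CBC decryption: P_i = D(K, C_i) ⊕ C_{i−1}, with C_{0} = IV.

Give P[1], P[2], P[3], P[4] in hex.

P[1] = F6, P[2] = 72, P[3] = 8B, P[4] = 7E

P[1]: D(K, B5) = 22; 22 ⊕ D4 = F6.
P[2]: D(K, 5A) = C7; C7 ⊕ B5 = 72.
P[3]: D(K, 64) = D1; D1 ⊕ 5A = 8B.
P[4]: D(K, AD) = 1A; 1A ⊕ 64 = 7E.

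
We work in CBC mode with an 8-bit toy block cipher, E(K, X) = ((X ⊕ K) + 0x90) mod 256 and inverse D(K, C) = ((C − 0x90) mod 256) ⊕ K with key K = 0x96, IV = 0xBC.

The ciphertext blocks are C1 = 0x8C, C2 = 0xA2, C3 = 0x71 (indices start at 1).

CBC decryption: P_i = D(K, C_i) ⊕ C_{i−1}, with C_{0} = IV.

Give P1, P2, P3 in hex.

P1: D(K, 0x8C) = 0x6A; 0x6A ⊕ 0xBC = 0xD6.
P2: D(K, 0xA2) = 0x84; 0x84 ⊕ 0x8C = 0x08.
P3: D(K, 0x71) = 0x77; 0x77 ⊕ 0xA2 = 0xD5.

P1 = 0xD6, P2 = 0x08, P3 = 0xD5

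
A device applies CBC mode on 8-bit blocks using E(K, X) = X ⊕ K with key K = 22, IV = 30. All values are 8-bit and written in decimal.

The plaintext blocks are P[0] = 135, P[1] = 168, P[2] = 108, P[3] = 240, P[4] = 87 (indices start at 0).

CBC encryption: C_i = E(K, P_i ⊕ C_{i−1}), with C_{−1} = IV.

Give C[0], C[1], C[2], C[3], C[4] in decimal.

C[0] = 143, C[1] = 49, C[2] = 75, C[3] = 173, C[4] = 236

C[0]: P[0] ⊕ 30 = 153; E(K, 153) = 143.
C[1]: P[1] ⊕ 143 = 39; E(K, 39) = 49.
C[2]: P[2] ⊕ 49 = 93; E(K, 93) = 75.
C[3]: P[3] ⊕ 75 = 187; E(K, 187) = 173.
C[4]: P[4] ⊕ 173 = 250; E(K, 250) = 236.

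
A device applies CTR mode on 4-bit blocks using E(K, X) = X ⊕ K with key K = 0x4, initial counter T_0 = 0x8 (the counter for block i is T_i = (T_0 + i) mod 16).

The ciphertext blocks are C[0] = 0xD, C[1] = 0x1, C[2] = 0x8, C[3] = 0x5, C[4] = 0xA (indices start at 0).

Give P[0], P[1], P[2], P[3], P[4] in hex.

CTR decryption: S_i = E(K, T_i) where T_i is the counter for block i; P_i = C_i ⊕ S_i.
P[0]: T = 0x8, S = E(K, T) = 0xC; 0xD ⊕ 0xC = 0x1.
P[1]: T = 0x9, S = E(K, T) = 0xD; 0x1 ⊕ 0xD = 0xC.
P[2]: T = 0xA, S = E(K, T) = 0xE; 0x8 ⊕ 0xE = 0x6.
P[3]: T = 0xB, S = E(K, T) = 0xF; 0x5 ⊕ 0xF = 0xA.
P[4]: T = 0xC, S = E(K, T) = 0x8; 0xA ⊕ 0x8 = 0x2.

P[0] = 0x1, P[1] = 0xC, P[2] = 0x6, P[3] = 0xA, P[4] = 0x2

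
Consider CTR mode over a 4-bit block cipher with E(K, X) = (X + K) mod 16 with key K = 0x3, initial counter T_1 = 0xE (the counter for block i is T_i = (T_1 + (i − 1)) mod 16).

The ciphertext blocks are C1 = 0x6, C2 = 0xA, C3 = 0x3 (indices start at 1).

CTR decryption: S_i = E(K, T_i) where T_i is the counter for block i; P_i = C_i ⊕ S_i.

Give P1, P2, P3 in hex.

P1: T = 0xE, S = E(K, T) = 0x1; 0x6 ⊕ 0x1 = 0x7.
P2: T = 0xF, S = E(K, T) = 0x2; 0xA ⊕ 0x2 = 0x8.
P3: T = 0x0, S = E(K, T) = 0x3; 0x3 ⊕ 0x3 = 0x0.

P1 = 0x7, P2 = 0x8, P3 = 0x0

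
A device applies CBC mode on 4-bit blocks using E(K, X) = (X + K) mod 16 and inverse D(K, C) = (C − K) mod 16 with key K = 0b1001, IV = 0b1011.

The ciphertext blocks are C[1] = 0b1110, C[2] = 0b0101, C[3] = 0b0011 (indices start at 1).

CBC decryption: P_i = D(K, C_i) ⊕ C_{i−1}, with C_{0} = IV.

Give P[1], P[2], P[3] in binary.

P[1]: D(K, 0b1110) = 0b0101; 0b0101 ⊕ 0b1011 = 0b1110.
P[2]: D(K, 0b0101) = 0b1100; 0b1100 ⊕ 0b1110 = 0b0010.
P[3]: D(K, 0b0011) = 0b1010; 0b1010 ⊕ 0b0101 = 0b1111.

P[1] = 0b1110, P[2] = 0b0010, P[3] = 0b1111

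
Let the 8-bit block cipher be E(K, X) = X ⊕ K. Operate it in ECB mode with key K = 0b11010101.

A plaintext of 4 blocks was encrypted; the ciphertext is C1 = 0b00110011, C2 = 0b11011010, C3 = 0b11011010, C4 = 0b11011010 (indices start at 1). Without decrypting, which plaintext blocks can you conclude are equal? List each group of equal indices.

P2 = P3 = P4

ECB encrypts each block independently with the same key, so equal ciphertext blocks imply equal plaintext blocks.
C2 = C3 = C4 = 0b11011010, so P2 = P3 = P4.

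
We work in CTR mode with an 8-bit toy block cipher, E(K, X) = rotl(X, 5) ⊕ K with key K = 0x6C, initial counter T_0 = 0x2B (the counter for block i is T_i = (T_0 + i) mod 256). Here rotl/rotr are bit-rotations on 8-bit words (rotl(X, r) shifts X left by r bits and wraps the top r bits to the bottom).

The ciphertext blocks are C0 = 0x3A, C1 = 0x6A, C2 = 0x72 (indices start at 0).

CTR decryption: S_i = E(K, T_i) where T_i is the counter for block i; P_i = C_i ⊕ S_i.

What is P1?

P1 = 0x83

P1: T = 0x2C, S = E(K, T) = 0xE9; 0x6A ⊕ 0xE9 = 0x83.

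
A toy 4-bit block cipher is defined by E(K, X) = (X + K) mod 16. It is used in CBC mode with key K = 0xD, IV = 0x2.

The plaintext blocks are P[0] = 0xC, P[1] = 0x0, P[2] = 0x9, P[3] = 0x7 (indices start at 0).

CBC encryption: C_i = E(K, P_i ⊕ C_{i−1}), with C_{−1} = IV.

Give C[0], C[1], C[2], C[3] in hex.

C[0]: P[0] ⊕ 0x2 = 0xE; E(K, 0xE) = 0xB.
C[1]: P[1] ⊕ 0xB = 0xB; E(K, 0xB) = 0x8.
C[2]: P[2] ⊕ 0x8 = 0x1; E(K, 0x1) = 0xE.
C[3]: P[3] ⊕ 0xE = 0x9; E(K, 0x9) = 0x6.

C[0] = 0xB, C[1] = 0x8, C[2] = 0xE, C[3] = 0x6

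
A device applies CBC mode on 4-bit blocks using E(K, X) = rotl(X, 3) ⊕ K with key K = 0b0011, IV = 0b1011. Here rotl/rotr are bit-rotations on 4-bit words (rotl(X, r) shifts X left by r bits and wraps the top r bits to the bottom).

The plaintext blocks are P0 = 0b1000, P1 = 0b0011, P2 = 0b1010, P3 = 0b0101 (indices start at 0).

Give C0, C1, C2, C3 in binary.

CBC encryption: C_i = E(K, P_i ⊕ C_{i−1}), with C_{−1} = IV.
C0: P0 ⊕ 0b1011 = 0b0011; E(K, 0b0011) = 0b1010.
C1: P1 ⊕ 0b1010 = 0b1001; E(K, 0b1001) = 0b1111.
C2: P2 ⊕ 0b1111 = 0b0101; E(K, 0b0101) = 0b1001.
C3: P3 ⊕ 0b1001 = 0b1100; E(K, 0b1100) = 0b0101.

C0 = 0b1010, C1 = 0b1111, C2 = 0b1001, C3 = 0b0101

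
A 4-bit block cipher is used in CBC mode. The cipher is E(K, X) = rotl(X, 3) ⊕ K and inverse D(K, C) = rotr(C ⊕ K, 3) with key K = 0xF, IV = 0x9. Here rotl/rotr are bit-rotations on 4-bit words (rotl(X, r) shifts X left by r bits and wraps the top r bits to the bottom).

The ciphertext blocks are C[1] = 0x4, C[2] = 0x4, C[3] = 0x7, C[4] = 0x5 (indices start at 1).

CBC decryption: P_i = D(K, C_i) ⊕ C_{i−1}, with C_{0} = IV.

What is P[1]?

P[1]: D(K, 0x4) = 0x7; 0x7 ⊕ 0x9 = 0xE.

P[1] = 0xE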